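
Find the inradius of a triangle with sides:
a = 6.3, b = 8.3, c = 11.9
r = Area/s where s is the semi-perimeter.
s = (6.3 + 8.3 + 11.9)/2 = 26.5/2 = 13.25
Area = √(s(s−a)(s−b)(s−c)) = √(13.25·6.95·4.95·1.35) ≈ √615.375 ≈ 24.8067
r ≈ 24.8067/13.25 ≈ 1.87221

r = 1.872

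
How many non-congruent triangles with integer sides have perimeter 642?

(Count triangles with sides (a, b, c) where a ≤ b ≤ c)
Let a ≤ b ≤ c with a + b + c = 642. The only binding inequality is a + b > c, i.e. 642 − c > c, so c < 642/2; and c ≥ 642/3 since c is the largest side.
So 214 ≤ c ≤ 320. For each c, b runs from ⌈(642 − c)/2⌉ up to c (then a = 642 − b − c satisfies 1 ≤ a ≤ b automatically), giving c − ⌈(642 − c)/2⌉ + 1 choices.
Summing over c: 1 + 2 + 4 + 5 + … + 158 + 160  (107 terms, c = 214, …, 320) = 8587
Check (closed form: nearest integer to p²/48 for even p, (p+3)²/48 for odd p): 642²/48 = 412164/48 ≈ 8586.75 → 8587

8587 triangles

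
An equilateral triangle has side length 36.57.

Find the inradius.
r = Area/s with s the semi-perimeter.
Area = (√3/4)·36.57² = (√3/4)·1337.3649 ≈ 0.433013·1337.3649 ≈ 579.096
s = 3·36.57/2 = 54.855
r ≈ 579.096/54.855 ≈ 10.5568
(Equivalently r = side/(2√3) = 36.57/3.4641 ≈ 10.5568.)

r = 10.56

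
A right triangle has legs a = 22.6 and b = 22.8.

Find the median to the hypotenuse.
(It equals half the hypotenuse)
Hypotenuse c = √(a² + b²) = √(510.76 + 519.84) = √1030.6 ≈ 32.103
Median to hypotenuse = c/2 ≈ 32.103/2 ≈ 16.0515

Median = 16.05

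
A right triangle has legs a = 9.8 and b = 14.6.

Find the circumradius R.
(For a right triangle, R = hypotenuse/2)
Hypotenuse c = √(a² + b²) = √(96.04 + 213.16) = √309.2 ≈ 17.5841
R = c/2 ≈ 17.5841/2 ≈ 8.79204

R = 8.792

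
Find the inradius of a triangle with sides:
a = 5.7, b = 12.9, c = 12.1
r = Area/s where s is the semi-perimeter.
s = (5.7 + 12.9 + 12.1)/2 = 30.7/2 = 15.35
Area = √(s(s−a)(s−b)(s−c)) = √(15.35·9.65·2.45·3.25) ≈ √1179.47 ≈ 34.3433
r ≈ 34.3433/15.35 ≈ 2.23735

r = 2.237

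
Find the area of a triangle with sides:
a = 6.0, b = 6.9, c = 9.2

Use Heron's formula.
s = (6.0 + 6.9 + 9.2)/2 = 22.1/2 = 11.05
s − a = 5.05, s − b = 4.15, s − c = 1.85
s(s−a)(s−b)(s−c) = 11.05·5.05·4.15·1.85 ≈ 428.424
Area = √428.424 ≈ 20.6984

Area = 20.7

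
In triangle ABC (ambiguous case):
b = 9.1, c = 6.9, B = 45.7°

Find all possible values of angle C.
b/sin(B) = c/sin(C)  ⇒  sin(C) = c·sin(B)/b = 6.9·sin(45.7°)/9.1
sin(45.7°) ≈ 0.715693
sin(C) ≈ 6.9·0.715693/9.1 ≈ 4.93828/9.1 ≈ 0.542668
Candidate 1: C₁ = arcsin(0.542668) ≈ 32.8655°  →  A = 180° − 45.7° − 32.8655° ≈ 101.435° > 0, valid
Candidate 2: C₂ = 180° − C₁ ≈ 147.135°  →  A = 180° − 45.7° − 147.135° ≈ -12.8345° ≤ 0, not a valid triangle

C = 32.87° (one solution)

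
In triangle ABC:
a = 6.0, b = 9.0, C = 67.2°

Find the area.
Two sides and the included angle (SAS): A = ½·a·b·sin(C) = ½·6.0·9.0·sin(67.2°)
sin(67.2°) ≈ 0.921863
A ≈ ½·54·0.921863 = 27·0.921863 ≈ 24.8903

Area = 24.89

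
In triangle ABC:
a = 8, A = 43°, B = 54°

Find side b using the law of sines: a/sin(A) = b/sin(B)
a/sin(A) = b/sin(B)  ⇒  b = a·sin(B)/sin(A) = 8·sin(54°)/sin(43°)
sin(54°) ≈ 0.809017, sin(43°) ≈ 0.681998
b ≈ 8·0.809017/0.681998 ≈ 6.47214/0.681998 ≈ 9.48996

b = 9.49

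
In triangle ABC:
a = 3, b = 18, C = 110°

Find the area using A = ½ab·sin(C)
A = ½·a·b·sin(C) = ½·3·18·sin(110°)
sin(110°) ≈ 0.939693
A ≈ ½·54·0.939693 = 27·0.939693 ≈ 25.3717

Area = 25.37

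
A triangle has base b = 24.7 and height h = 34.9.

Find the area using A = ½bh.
A = ½·b·h = ½·24.7·34.9 = ½·862.03 = 431.015

Area = 431.015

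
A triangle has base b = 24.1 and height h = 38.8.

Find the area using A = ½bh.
A = ½·b·h = ½·24.1·38.8 = ½·935.08 = 467.54

Area = 467.54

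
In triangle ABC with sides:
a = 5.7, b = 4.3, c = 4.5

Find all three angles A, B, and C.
Law of cosines for each angle (a² = 32.49, b² = 18.49, c² = 20.25):
cos(A) = (b² + c² − a²)/(2bc) = (18.49 + 20.25 − 32.49)/(2·4.3·4.5) = 6.25/38.7 ≈ 0.161499  ⇒  A ≈ 80.7061°
cos(B) = (a² + c² − b²)/(2ac) = (32.49 + 20.25 − 18.49)/(2·5.7·4.5) = 34.25/51.3 ≈ 0.667641  ⇒  B ≈ 48.1147°
cos(C) = (a² + b² − c²)/(2ab) = (32.49 + 18.49 − 20.25)/(2·5.7·4.3) = 30.73/49.02 ≈ 0.626887  ⇒  C ≈ 51.1792°
Check: A + B + C ≈ 180°

A = 80.71°, B = 48.11°, C = 51.18°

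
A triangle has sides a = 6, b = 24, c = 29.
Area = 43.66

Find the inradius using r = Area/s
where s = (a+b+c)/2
s = (6 + 24 + 29)/2 = 59/2 = 29.5
r = Area/s = 43.66/29.5 ≈ 1.48

r = 1.48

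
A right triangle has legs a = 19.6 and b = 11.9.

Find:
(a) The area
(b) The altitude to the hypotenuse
(a) The legs are perpendicular, so Area = ½·a·b = ½·19.6·11.9 = ½·233.24 = 116.62
(b) Hypotenuse c = √(a² + b²) = √(384.16 + 141.61) = √525.77 ≈ 22.9297
    Area = ½·c·h_c  ⇒  h_c = 2·Area/c = 233.24/22.9297 ≈ 10.172

Area = 116.62, h_c = 10.17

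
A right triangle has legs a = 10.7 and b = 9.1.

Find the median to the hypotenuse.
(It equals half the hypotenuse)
Hypotenuse c = √(a² + b²) = √(114.49 + 82.81) = √197.3 ≈ 14.0464
Median to hypotenuse = c/2 ≈ 14.0464/2 ≈ 7.02318

Median = 7.023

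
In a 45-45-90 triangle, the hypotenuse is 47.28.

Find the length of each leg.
In a 45-45-90 triangle hypotenuse = leg·√2, so leg = hypotenuse/√2.
Leg = 47.28/√2 ≈ 47.28/1.41421 ≈ 33.432

Each leg = 33.43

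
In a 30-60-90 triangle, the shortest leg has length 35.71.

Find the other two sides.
In a 30-60-90 triangle the sides are in ratio 1 : √3 : 2 (short leg : long leg : hypotenuse).
Long leg = 35.71·√3 ≈ 35.71·1.73205 ≈ 61.8515
Hypotenuse = 2·35.71 = 71.42

Long leg = 35.71√3 = 61.85, Hypotenuse = 71.42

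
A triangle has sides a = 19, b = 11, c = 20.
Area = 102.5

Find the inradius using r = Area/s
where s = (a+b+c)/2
s = (19 + 11 + 20)/2 = 50/2 = 25
r = Area/s = 102.5/25 ≈ 4.1

r = 4.1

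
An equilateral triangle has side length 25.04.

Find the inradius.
r = Area/s with s the semi-perimeter.
Area = (√3/4)·25.04² = (√3/4)·627.0016 ≈ 0.433013·627.0016 ≈ 271.5
s = 3·25.04/2 = 37.56
r ≈ 271.5/37.56 ≈ 7.22843
(Equivalently r = side/(2√3) = 25.04/3.4641 ≈ 7.22843.)

r = 7.228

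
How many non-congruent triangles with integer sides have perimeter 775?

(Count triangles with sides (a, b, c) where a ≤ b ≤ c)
Let a ≤ b ≤ c with a + b + c = 775. The only binding inequality is a + b > c, i.e. 775 − c > c, so c < 775/2; and c ≥ 775/3 since c is the largest side.
So 259 ≤ c ≤ 387. For each c, b runs from ⌈(775 − c)/2⌉ up to c (then a = 775 − b − c satisfies 1 ≤ a ≤ b automatically), giving c − ⌈(775 − c)/2⌉ + 1 choices.
Summing over c: 2 + 3 + 5 + 6 + … + 192 + 194  (129 terms, c = 259, …, 387) = 12610
Check (closed form: nearest integer to p²/48 for even p, (p+3)²/48 for odd p): (775+3)²/48 = 778²/48 = 605284/48 ≈ 12610.08 → 12610

12610 triangles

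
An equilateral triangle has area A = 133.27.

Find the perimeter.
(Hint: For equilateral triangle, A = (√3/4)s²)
A = (√3/4)s²  ⇒  s² = 4A/√3 = 4·133.27/√3 = 533.08/1.73205 ≈ 307.774
s ≈ √307.774 ≈ 17.5435
Perimeter = 3s ≈ 3·17.5435 ≈ 52.6305

Perimeter = 52.63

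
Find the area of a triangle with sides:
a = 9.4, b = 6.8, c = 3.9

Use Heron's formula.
s = (9.4 + 6.8 + 3.9)/2 = 20.1/2 = 10.05
s − a = 0.65, s − b = 3.25, s − c = 6.15
s(s−a)(s−b)(s−c) = 10.05·0.65·3.25·6.15 ≈ 130.568
Area = √130.568 ≈ 11.4267

Area = 11.43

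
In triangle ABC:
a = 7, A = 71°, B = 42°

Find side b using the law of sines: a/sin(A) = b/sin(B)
a/sin(A) = b/sin(B)  ⇒  b = a·sin(B)/sin(A) = 7·sin(42°)/sin(71°)
sin(42°) ≈ 0.669131, sin(71°) ≈ 0.945519
b ≈ 7·0.669131/0.945519 ≈ 4.68391/0.945519 ≈ 4.9538

b = 4.954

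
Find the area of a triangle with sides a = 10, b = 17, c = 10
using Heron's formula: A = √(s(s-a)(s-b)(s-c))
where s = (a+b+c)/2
s = (10 + 17 + 10)/2 = 37/2 = 18.5
s − a = 8.5, s − b = 1.5, s − c = 8.5
s(s−a)(s−b)(s−c) = 18.5·8.5·1.5·8.5 = 2004.9375
Area = √2004.9375 ≈ 44.7765

s = 18.5, Area = 44.78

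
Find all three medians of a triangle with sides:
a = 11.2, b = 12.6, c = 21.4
Median formula: m_a = ½√(2b² + 2c² − a²) (and cyclically). a² = 125.44, b² = 158.76, c² = 457.96.
m_a = ½√(2·158.76 + 2·457.96 − 125.44) = ½√1108 ≈ ½·33.2866 ≈ 16.6433
m_b = ½√(2·125.44 + 2·457.96 − 158.76) = ½√1008.04 ≈ ½·31.7496 ≈ 15.8748
m_c = ½√(2·125.44 + 2·158.76 − 457.96) = ½√110.44 ≈ ½·10.509 ≈ 5.25452

m_a = 16.64, m_b = 15.87, m_c = 5.255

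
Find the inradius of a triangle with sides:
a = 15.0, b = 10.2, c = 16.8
r = Area/s where s is the semi-perimeter.
s = (15.0 + 10.2 + 16.8)/2 = 42/2 = 21
Area = √(s(s−a)(s−b)(s−c)) = √(21·6·10.8·4.2) ≈ √5715.36 ≈ 75.6
r ≈ 75.6/21 ≈ 3.6

r = 3.6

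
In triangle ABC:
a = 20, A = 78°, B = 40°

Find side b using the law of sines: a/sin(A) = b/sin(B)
a/sin(A) = b/sin(B)  ⇒  b = a·sin(B)/sin(A) = 20·sin(40°)/sin(78°)
sin(40°) ≈ 0.642788, sin(78°) ≈ 0.978148
b ≈ 20·0.642788/0.978148 ≈ 12.8558/0.978148 ≈ 13.143

b = 13.14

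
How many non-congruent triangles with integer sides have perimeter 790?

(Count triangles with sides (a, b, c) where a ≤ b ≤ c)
Let a ≤ b ≤ c with a + b + c = 790. The only binding inequality is a + b > c, i.e. 790 − c > c, so c < 790/2; and c ≥ 790/3 since c is the largest side.
So 264 ≤ c ≤ 394. For each c, b runs from ⌈(790 − c)/2⌉ up to c (then a = 790 − b − c satisfies 1 ≤ a ≤ b automatically), giving c − ⌈(790 − c)/2⌉ + 1 choices.
Summing over c: 2 + 3 + 5 + 6 + … + 195 + 197  (131 terms, c = 264, …, 394) = 13002
Check (closed form: nearest integer to p²/48 for even p, (p+3)²/48 for odd p): 790²/48 = 624100/48 ≈ 13002.08 → 13002

13002 triangles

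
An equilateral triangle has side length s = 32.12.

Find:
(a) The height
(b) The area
(a) The height splits the triangle into two 30-60-90 halves: h = s·√3/2 = 32.12·1.73205/2 ≈ 55.6335/2 ≈ 27.8167
(b) Area = (√3/4)·s² = (√3/4)·32.12² = (√3/4)·1031.6944 ≈ 0.433013·1031.6944 ≈ 446.737

Height = 27.82, Area = 446.7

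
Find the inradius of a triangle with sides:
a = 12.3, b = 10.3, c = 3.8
r = Area/s where s is the semi-perimeter.
s = (12.3 + 10.3 + 3.8)/2 = 26.4/2 = 13.2
Area = √(s(s−a)(s−b)(s−c)) = √(13.2·0.9·2.9·9.4) ≈ √323.849 ≈ 17.9958
r ≈ 17.9958/13.2 ≈ 1.36332

r = 1.363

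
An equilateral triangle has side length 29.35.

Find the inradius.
r = Area/s with s the semi-perimeter.
Area = (√3/4)·29.35² = (√3/4)·861.4225 ≈ 0.433013·861.4225 ≈ 373.007
s = 3·29.35/2 = 44.025
r ≈ 373.007/44.025 ≈ 8.47262
(Equivalently r = side/(2√3) = 29.35/3.4641 ≈ 8.47262.)

r = 8.473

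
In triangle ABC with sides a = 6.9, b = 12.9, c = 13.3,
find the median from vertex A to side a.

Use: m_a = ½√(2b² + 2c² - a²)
m_a = ½√(2·12.9² + 2·13.3² − 6.9²) = ½√(2·166.41 + 2·176.89 − 47.61) = ½√(332.82 + 353.78 − 47.61) = ½√638.99
√638.99 ≈ 25.2783, so m_a ≈ 12.6391

m_a = 12.64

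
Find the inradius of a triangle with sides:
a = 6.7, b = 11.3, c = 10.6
r = Area/s where s is the semi-perimeter.
s = (6.7 + 11.3 + 10.6)/2 = 28.6/2 = 14.3
Area = √(s(s−a)(s−b)(s−c)) = √(14.3·7.6·3·3.7) ≈ √1206.35 ≈ 34.7325
r ≈ 34.7325/14.3 ≈ 2.42885

r = 2.429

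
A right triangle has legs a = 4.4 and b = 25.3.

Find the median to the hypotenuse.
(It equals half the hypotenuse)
Hypotenuse c = √(a² + b²) = √(19.36 + 640.09) = √659.45 ≈ 25.6798
Median to hypotenuse = c/2 ≈ 25.6798/2 ≈ 12.8399

Median = 12.84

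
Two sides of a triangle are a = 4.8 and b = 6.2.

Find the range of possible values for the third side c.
Triangle inequality: |a − b| < c < a + b
|a − b| = |4.8 − 6.2| = 1.4
a + b = 4.8 + 6.2 = 11

1.4 < c < 11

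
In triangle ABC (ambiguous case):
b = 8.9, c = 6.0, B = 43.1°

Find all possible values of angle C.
b/sin(B) = c/sin(C)  ⇒  sin(C) = c·sin(B)/b = 6.0·sin(43.1°)/8.9
sin(43.1°) ≈ 0.683274
sin(C) ≈ 6.0·0.683274/8.9 ≈ 4.09964/8.9 ≈ 0.460634
Candidate 1: C₁ = arcsin(0.460634) ≈ 27.428°  →  A = 180° − 43.1° − 27.428° ≈ 109.472° > 0, valid
Candidate 2: C₂ = 180° − C₁ ≈ 152.572°  →  A = 180° − 43.1° − 152.572° ≈ -15.672° ≤ 0, not a valid triangle

C = 27.43° (one solution)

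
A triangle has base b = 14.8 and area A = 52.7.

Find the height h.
A = ½·b·h  ⇒  h = 2A/b = 2·52.7/14.8 = 105.4/14.8 ≈ 7.12162

h = 7.122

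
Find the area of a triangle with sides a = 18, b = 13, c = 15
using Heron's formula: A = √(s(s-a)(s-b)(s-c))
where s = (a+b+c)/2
s = (18 + 13 + 15)/2 = 46/2 = 23
s − a = 5, s − b = 10, s − c = 8
s(s−a)(s−b)(s−c) = 23·5·10·8 = 9200
Area = √9200 ≈ 95.9166

s = 23.0, Area = 95.92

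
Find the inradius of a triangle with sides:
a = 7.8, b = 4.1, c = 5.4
r = Area/s where s is the semi-perimeter.
s = (7.8 + 4.1 + 5.4)/2 = 17.3/2 = 8.65
Area = √(s(s−a)(s−b)(s−c)) = √(8.65·0.85·4.55·3.25) ≈ √108.725 ≈ 10.4271
r ≈ 10.4271/8.65 ≈ 1.20545

r = 1.205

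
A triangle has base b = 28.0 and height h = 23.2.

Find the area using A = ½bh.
A = ½·b·h = ½·28.0·23.2 = ½·649.6 = 324.8

Area = 324.8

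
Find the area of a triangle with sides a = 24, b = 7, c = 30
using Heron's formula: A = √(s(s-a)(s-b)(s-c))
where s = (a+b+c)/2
s = (24 + 7 + 30)/2 = 61/2 = 30.5
s − a = 6.5, s − b = 23.5, s − c = 0.5
s(s−a)(s−b)(s−c) = 30.5·6.5·23.5·0.5 = 2329.4375
Area = √2329.4375 ≈ 48.2642

s = 30.5, Area = 48.26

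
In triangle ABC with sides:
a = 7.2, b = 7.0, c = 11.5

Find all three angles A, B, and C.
Law of cosines for each angle (a² = 51.84, b² = 49, c² = 132.25):
cos(A) = (b² + c² − a²)/(2bc) = (49 + 132.25 − 51.84)/(2·7.0·11.5) = 129.41/161 ≈ 0.803789  ⇒  A ≈ 36.5066°
cos(B) = (a² + c² − b²)/(2ac) = (51.84 + 132.25 − 49)/(2·7.2·11.5) = 135.09/165.6 ≈ 0.815761  ⇒  B ≈ 35.3373°
cos(C) = (a² + b² − c²)/(2ab) = (51.84 + 49 − 132.25)/(2·7.2·7.0) = -31.41/100.8 ≈ -0.311607  ⇒  C ≈ 108.156°
Check: A + B + C ≈ 180°

A = 36.51°, B = 35.34°, C = 108.2°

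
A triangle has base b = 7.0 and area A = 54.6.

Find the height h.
A = ½·b·h  ⇒  h = 2A/b = 2·54.6/7.0 = 109.2/7.0 ≈ 15.6

h = 15.6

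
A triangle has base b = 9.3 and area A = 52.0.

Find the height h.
A = ½·b·h  ⇒  h = 2A/b = 2·52.0/9.3 = 104/9.3 ≈ 11.1828

h = 11.18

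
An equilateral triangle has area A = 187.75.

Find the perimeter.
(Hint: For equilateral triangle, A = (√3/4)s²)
A = (√3/4)s²  ⇒  s² = 4A/√3 = 4·187.75/√3 = 751/1.73205 ≈ 433.59
s ≈ √433.59 ≈ 20.8228
Perimeter = 3s ≈ 3·20.8228 ≈ 62.4685

Perimeter = 62.47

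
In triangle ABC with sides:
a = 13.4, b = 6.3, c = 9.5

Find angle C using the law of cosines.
c² = a² + b² − 2ab·cos(C)  ⇒  cos(C) = (a² + b² − c²)/(2ab)
cos(C) = (13.4² + 6.3² − 9.5²)/(2·13.4·6.3) = (179.56 + 39.69 − 90.25)/168.84 = 129/168.84 ≈ 0.764037
C = arccos(0.764037) ≈ 40.1786°

C = 40.18°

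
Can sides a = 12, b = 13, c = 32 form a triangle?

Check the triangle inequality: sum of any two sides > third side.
a + b vs c: 12 + 13 = 25 ≤ 32  ✗
a + c vs b: 12 + 32 = 44 > 13  ✓
b + c vs a: 13 + 32 = 45 > 12  ✓

No: 12 + 13 = 25 is not > 32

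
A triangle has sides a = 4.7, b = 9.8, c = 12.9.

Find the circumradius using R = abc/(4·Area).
First find the area with Heron's formula.
s = (4.7 + 9.8 + 12.9)/2 = 13.7
Area = √(s(s−a)(s−b)(s−c)) = √(13.7·9·3.9·0.8) ≈ √384.696 ≈ 19.6137
abc = 4.7·9.8·12.9 = 594.174
R = abc/(4·Area) ≈ 594.174/(4·19.6137) = 594.174/78.4547 ≈ 7.57347

R = 7.573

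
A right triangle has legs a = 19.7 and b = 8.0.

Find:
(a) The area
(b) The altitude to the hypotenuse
(a) The legs are perpendicular, so Area = ½·a·b = ½·19.7·8.0 = ½·157.6 = 78.8
(b) Hypotenuse c = √(a² + b²) = √(388.09 + 64) = √452.09 ≈ 21.2624
    Area = ½·c·h_c  ⇒  h_c = 2·Area/c = 157.6/21.2624 ≈ 7.41214

Area = 78.8, h_c = 7.412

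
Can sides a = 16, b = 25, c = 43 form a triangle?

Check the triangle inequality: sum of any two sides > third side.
a + b vs c: 16 + 25 = 41 ≤ 43  ✗
a + c vs b: 16 + 43 = 59 > 25  ✓
b + c vs a: 25 + 43 = 68 > 16  ✓

No: 16 + 25 = 41 is not > 43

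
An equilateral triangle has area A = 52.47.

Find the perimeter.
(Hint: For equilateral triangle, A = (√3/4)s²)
A = (√3/4)s²  ⇒  s² = 4A/√3 = 4·52.47/√3 = 209.88/1.73205 ≈ 121.174
s ≈ √121.174 ≈ 11.0079
Perimeter = 3s ≈ 3·11.0079 ≈ 33.0238

Perimeter = 33.02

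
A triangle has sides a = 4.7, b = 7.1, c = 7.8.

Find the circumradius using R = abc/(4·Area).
First find the area with Heron's formula.
s = (4.7 + 7.1 + 7.8)/2 = 9.8
Area = √(s(s−a)(s−b)(s−c)) = √(9.8·5.1·2.7·2) ≈ √269.892 ≈ 16.4284
abc = 4.7·7.1·7.8 = 260.286
R = abc/(4·Area) ≈ 260.286/(4·16.4284) = 260.286/65.7136 ≈ 3.96092

R = 3.961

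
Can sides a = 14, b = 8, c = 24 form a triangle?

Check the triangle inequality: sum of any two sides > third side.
a + b vs c: 14 + 8 = 22 ≤ 24  ✗
a + c vs b: 14 + 24 = 38 > 8  ✓
b + c vs a: 8 + 24 = 32 > 14  ✓

No: 14 + 8 = 22 is not > 24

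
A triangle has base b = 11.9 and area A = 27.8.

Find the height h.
A = ½·b·h  ⇒  h = 2A/b = 2·27.8/11.9 = 55.6/11.9 ≈ 4.67227

h = 4.672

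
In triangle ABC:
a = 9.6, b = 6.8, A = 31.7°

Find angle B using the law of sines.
a/sin(A) = b/sin(B)  ⇒  sin(B) = b·sin(A)/a = 6.8·sin(31.7°)/9.6
sin(31.7°) ≈ 0.525472
sin(B) ≈ 6.8·0.525472/9.6 ≈ 3.57321/9.6 ≈ 0.372209
B = arcsin(0.372209) ≈ 21.8519°
(Since b ≤ a we need B ≤ A, so the obtuse alternative 180° − 21.8519° ≈ 158.148° is rejected.)

B = 21.85°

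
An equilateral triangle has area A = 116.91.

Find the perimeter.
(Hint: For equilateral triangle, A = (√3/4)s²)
A = (√3/4)s²  ⇒  s² = 4A/√3 = 4·116.91/√3 = 467.64/1.73205 ≈ 269.992
s ≈ √269.992 ≈ 16.4314
Perimeter = 3s ≈ 3·16.4314 ≈ 49.2943

Perimeter = 49.29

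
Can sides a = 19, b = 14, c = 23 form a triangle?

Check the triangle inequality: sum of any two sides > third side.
a + b vs c: 19 + 14 = 33 > 23  ✓
a + c vs b: 19 + 23 = 42 > 14  ✓
b + c vs a: 14 + 23 = 37 > 19  ✓

Yes, triangle inequality satisfied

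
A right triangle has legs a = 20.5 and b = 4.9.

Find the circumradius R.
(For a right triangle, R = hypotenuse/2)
Hypotenuse c = √(a² + b²) = √(420.25 + 24.01) = √444.26 ≈ 21.0775
R = c/2 ≈ 21.0775/2 ≈ 10.5387

R = 10.54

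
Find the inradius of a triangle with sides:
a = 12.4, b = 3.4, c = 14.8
r = Area/s where s is the semi-perimeter.
s = (12.4 + 3.4 + 14.8)/2 = 30.6/2 = 15.3
Area = √(s(s−a)(s−b)(s−c)) = √(15.3·2.9·11.9·0.5) ≈ √264.002 ≈ 16.2481
r ≈ 16.2481/15.3 ≈ 1.06197

r = 1.062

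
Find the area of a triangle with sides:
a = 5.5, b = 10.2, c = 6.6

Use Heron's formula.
s = (5.5 + 10.2 + 6.6)/2 = 22.3/2 = 11.15
s − a = 5.65, s − b = 0.95, s − c = 4.55
s(s−a)(s−b)(s−c) = 11.15·5.65·0.95·4.55 ≈ 272.307
Area = √272.307 ≈ 16.5017

Area = 16.5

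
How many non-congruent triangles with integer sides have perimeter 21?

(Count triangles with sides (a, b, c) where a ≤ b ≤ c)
Let a ≤ b ≤ c with a + b + c = 21. The only binding inequality is a + b > c, i.e. 21 − c > c, so c < 21/2; and c ≥ 21/3 since c is the largest side.
So 7 ≤ c ≤ 10. For each c, b runs from ⌈(21 − c)/2⌉ up to c (then a = 21 − b − c satisfies 1 ≤ a ≤ b automatically), giving c − ⌈(21 − c)/2⌉ + 1 choices.
Summing over c: 1 + 2 + 4 + 5 = 12
Check (closed form: nearest integer to p²/48 for even p, (p+3)²/48 for odd p): (21+3)²/48 = 24²/48 = 576/48 ≈ 12.00 → 12

12 triangles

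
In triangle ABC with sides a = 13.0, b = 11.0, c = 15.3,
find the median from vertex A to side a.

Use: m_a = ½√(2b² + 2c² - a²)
m_a = ½√(2·11.0² + 2·15.3² − 13.0²) = ½√(2·121 + 2·234.09 − 169) = ½√(242 + 468.18 − 169) = ½√541.18
√541.18 ≈ 23.2633, so m_a ≈ 11.6316

m_a = 11.63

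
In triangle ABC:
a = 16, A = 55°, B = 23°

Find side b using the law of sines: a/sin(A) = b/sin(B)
a/sin(A) = b/sin(B)  ⇒  b = a·sin(B)/sin(A) = 16·sin(23°)/sin(55°)
sin(23°) ≈ 0.390731, sin(55°) ≈ 0.819152
b ≈ 16·0.390731/0.819152 ≈ 6.2517/0.819152 ≈ 7.63191

b = 7.632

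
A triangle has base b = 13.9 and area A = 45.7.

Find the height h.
A = ½·b·h  ⇒  h = 2A/b = 2·45.7/13.9 = 91.4/13.9 ≈ 6.57554

h = 6.576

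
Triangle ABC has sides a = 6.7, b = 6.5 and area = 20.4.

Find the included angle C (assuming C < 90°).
Area = ½·a·b·sin(C)  ⇒  sin(C) = 2·Area/(a·b) = 2·20.4/(6.7·6.5) = 40.8/43.55 ≈ 0.936854
C = arcsin(0.936854) ≈ 69.5298° (taking the acute solution since C < 90°)

C = 69.53°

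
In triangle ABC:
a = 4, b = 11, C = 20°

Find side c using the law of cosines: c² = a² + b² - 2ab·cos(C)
c² = 4² + 11² − 2·4·11·cos(20°)
cos(20°) ≈ 0.939693
c² ≈ 16 + 121 − 88·(0.939693) ≈ 137 − 82.693 ≈ 54.307
c ≈ √54.307 ≈ 7.36933

c = 7.369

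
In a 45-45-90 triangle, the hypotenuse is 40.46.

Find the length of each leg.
In a 45-45-90 triangle hypotenuse = leg·√2, so leg = hypotenuse/√2.
Leg = 40.46/√2 ≈ 40.46/1.41421 ≈ 28.6095

Each leg = 28.61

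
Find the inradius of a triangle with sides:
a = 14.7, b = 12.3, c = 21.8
r = Area/s where s is the semi-perimeter.
s = (14.7 + 12.3 + 21.8)/2 = 48.8/2 = 24.4
Area = √(s(s−a)(s−b)(s−c)) = √(24.4·9.7·12.1·2.6) ≈ √7445.95 ≈ 86.2899
r ≈ 86.2899/24.4 ≈ 3.53647

r = 3.536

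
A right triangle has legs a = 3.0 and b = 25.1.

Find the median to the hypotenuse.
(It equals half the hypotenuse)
Hypotenuse c = √(a² + b²) = √(9 + 630.01) = √639.01 ≈ 25.2786
Median to hypotenuse = c/2 ≈ 25.2786/2 ≈ 12.6393

Median = 12.64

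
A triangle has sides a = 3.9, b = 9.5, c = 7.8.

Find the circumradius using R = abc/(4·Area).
First find the area with Heron's formula.
s = (3.9 + 9.5 + 7.8)/2 = 10.6
Area = √(s(s−a)(s−b)(s−c)) = √(10.6·6.7·1.1·2.8) ≈ √218.742 ≈ 14.7899
abc = 3.9·9.5·7.8 = 288.99
R = abc/(4·Area) ≈ 288.99/(4·14.7899) = 288.99/59.1597 ≈ 4.88492

R = 4.885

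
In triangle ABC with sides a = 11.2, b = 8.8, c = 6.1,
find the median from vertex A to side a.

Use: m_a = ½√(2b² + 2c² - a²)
m_a = ½√(2·8.8² + 2·6.1² − 11.2²) = ½√(2·77.44 + 2·37.21 − 125.44) = ½√(154.88 + 74.42 − 125.44) = ½√103.86
√103.86 ≈ 10.1912, so m_a ≈ 5.09559

m_a = 5.096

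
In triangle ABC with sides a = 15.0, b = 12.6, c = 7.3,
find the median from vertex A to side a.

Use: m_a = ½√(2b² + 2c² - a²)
m_a = ½√(2·12.6² + 2·7.3² − 15.0²) = ½√(2·158.76 + 2·53.29 − 225) = ½√(317.52 + 106.58 − 225) = ½√199.1
√199.1 ≈ 14.1103, so m_a ≈ 7.05514

m_a = 7.055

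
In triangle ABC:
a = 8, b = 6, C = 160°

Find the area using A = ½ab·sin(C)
A = ½·a·b·sin(C) = ½·8·6·sin(160°)
sin(160°) ≈ 0.34202
A ≈ ½·48·0.34202 = 24·0.34202 ≈ 8.20848

Area = 8.208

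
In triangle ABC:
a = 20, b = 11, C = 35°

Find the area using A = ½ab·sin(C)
A = ½·a·b·sin(C) = ½·20·11·sin(35°)
sin(35°) ≈ 0.573576
A ≈ ½·220·0.573576 = 110·0.573576 ≈ 63.0934

Area = 63.09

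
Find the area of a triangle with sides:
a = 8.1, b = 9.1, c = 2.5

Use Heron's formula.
s = (8.1 + 9.1 + 2.5)/2 = 19.7/2 = 9.85
s − a = 1.75, s − b = 0.75, s − c = 7.35
s(s−a)(s−b)(s−c) = 9.85·1.75·0.75·7.35 ≈ 95.0217
Area = √95.0217 ≈ 9.74791

Area = 9.748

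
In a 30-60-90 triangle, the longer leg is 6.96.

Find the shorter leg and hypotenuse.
In a 30-60-90 triangle the sides are in ratio 1 : √3 : 2, so short leg = long leg/√3 and hypotenuse = 2·(short leg).
Short leg = 6.96/√3 ≈ 6.96/1.73205 ≈ 4.01836
Hypotenuse = 2·4.01836 ≈ 8.03672

Short leg = 4.018, Hypotenuse = 8.037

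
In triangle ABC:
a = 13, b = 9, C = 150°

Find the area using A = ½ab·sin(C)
A = ½·a·b·sin(C) = ½·13·9·sin(150°)
sin(150°) ≈ 0.5
A ≈ ½·117·0.5 = 58.5·0.5 ≈ 29.25

Area = 29.25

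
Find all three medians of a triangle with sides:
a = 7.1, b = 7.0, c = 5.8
Median formula: m_a = ½√(2b² + 2c² − a²) (and cyclically). a² = 50.41, b² = 49, c² = 33.64.
m_a = ½√(2·49 + 2·33.64 − 50.41) = ½√114.87 ≈ ½·10.7177 ≈ 5.35887
m_b = ½√(2·50.41 + 2·33.64 − 49) = ½√119.1 ≈ ½·10.9133 ≈ 5.45665
m_c = ½√(2·50.41 + 2·49 − 33.64) = ½√165.18 ≈ ½·12.8522 ≈ 6.42612

m_a = 5.359, m_b = 5.457, m_c = 6.426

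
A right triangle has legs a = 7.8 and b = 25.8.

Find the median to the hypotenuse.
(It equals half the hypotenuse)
Hypotenuse c = √(a² + b²) = √(60.84 + 665.64) = √726.48 ≈ 26.9533
Median to hypotenuse = c/2 ≈ 26.9533/2 ≈ 13.4766

Median = 13.48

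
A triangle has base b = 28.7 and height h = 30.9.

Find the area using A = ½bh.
A = ½·b·h = ½·28.7·30.9 = ½·886.83 = 443.415

Area = 443.415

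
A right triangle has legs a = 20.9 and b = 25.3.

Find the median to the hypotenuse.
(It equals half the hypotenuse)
Hypotenuse c = √(a² + b²) = √(436.81 + 640.09) = √1076.9 ≈ 32.8162
Median to hypotenuse = c/2 ≈ 32.8162/2 ≈ 16.4081

Median = 16.41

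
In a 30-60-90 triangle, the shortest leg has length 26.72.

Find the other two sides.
In a 30-60-90 triangle the sides are in ratio 1 : √3 : 2 (short leg : long leg : hypotenuse).
Long leg = 26.72·√3 ≈ 26.72·1.73205 ≈ 46.2804
Hypotenuse = 2·26.72 = 53.44

Long leg = 26.72√3 = 46.28, Hypotenuse = 53.44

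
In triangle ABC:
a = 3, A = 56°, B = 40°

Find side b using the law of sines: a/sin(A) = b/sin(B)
a/sin(A) = b/sin(B)  ⇒  b = a·sin(B)/sin(A) = 3·sin(40°)/sin(56°)
sin(40°) ≈ 0.642788, sin(56°) ≈ 0.829038
b ≈ 3·0.642788/0.829038 ≈ 1.92836/0.829038 ≈ 2.32603

b = 2.326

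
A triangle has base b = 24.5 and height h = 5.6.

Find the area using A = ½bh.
A = ½·b·h = ½·24.5·5.6 = ½·137.2 = 68.6

Area = 68.6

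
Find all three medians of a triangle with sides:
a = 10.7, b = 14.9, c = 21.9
Median formula: m_a = ½√(2b² + 2c² − a²) (and cyclically). a² = 114.49, b² = 222.01, c² = 479.61.
m_a = ½√(2·222.01 + 2·479.61 − 114.49) = ½√1288.75 ≈ ½·35.8992 ≈ 17.9496
m_b = ½√(2·114.49 + 2·479.61 − 222.01) = ½√966.19 ≈ ½·31.0836 ≈ 15.5418
m_c = ½√(2·114.49 + 2·222.01 − 479.61) = ½√193.39 ≈ ½·13.9065 ≈ 6.95324

m_a = 17.95, m_b = 15.54, m_c = 6.953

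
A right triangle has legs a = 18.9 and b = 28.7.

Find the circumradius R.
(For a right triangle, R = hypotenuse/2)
Hypotenuse c = √(a² + b²) = √(357.21 + 823.69) = √1180.9 ≈ 34.3642
R = c/2 ≈ 34.3642/2 ≈ 17.1821

R = 17.18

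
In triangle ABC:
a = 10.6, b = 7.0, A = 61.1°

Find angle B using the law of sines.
a/sin(A) = b/sin(B)  ⇒  sin(B) = b·sin(A)/a = 7.0·sin(61.1°)/10.6
sin(61.1°) ≈ 0.875465
sin(B) ≈ 7.0·0.875465/10.6 ≈ 6.12825/10.6 ≈ 0.578137
B = arcsin(0.578137) ≈ 35.3196°
(Since b ≤ a we need B ≤ A, so the obtuse alternative 180° − 35.3196° ≈ 144.68° is rejected.)

B = 35.32°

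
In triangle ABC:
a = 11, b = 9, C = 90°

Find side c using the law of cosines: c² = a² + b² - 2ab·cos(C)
c² = 11² + 9² − 2·11·9·cos(90°)
cos(90°) ≈ 0
c² ≈ 121 + 81 − 198·(0) ≈ 202 − 0 ≈ 202
c ≈ √202 ≈ 14.2127

c = 14.21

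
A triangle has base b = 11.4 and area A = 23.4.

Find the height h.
A = ½·b·h  ⇒  h = 2A/b = 2·23.4/11.4 = 46.8/11.4 ≈ 4.10526

h = 4.105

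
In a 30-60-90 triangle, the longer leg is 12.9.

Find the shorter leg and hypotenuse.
In a 30-60-90 triangle the sides are in ratio 1 : √3 : 2, so short leg = long leg/√3 and hypotenuse = 2·(short leg).
Short leg = 12.9/√3 ≈ 12.9/1.73205 ≈ 7.44782
Hypotenuse = 2·7.44782 ≈ 14.8956

Short leg = 7.448, Hypotenuse = 14.9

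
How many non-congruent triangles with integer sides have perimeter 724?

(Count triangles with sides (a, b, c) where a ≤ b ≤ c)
Let a ≤ b ≤ c with a + b + c = 724. The only binding inequality is a + b > c, i.e. 724 − c > c, so c < 724/2; and c ≥ 724/3 since c is the largest side.
So 242 ≤ c ≤ 361. For each c, b runs from ⌈(724 − c)/2⌉ up to c (then a = 724 − b − c satisfies 1 ≤ a ≤ b automatically), giving c − ⌈(724 − c)/2⌉ + 1 choices.
Summing over c: 2 + 3 + 5 + 6 + … + 179 + 180  (120 terms, c = 242, …, 361) = 10920
Check (closed form: nearest integer to p²/48 for even p, (p+3)²/48 for odd p): 724²/48 = 524176/48 ≈ 10920.33 → 10920

10920 triangles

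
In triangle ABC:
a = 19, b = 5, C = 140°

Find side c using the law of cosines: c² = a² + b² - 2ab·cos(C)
c² = 19² + 5² − 2·19·5·cos(140°)
cos(140°) ≈ -0.766044
c² ≈ 361 + 25 − 190·(-0.766044) ≈ 386 + 145.548 ≈ 531.548
c ≈ √531.548 ≈ 23.0553

c = 23.06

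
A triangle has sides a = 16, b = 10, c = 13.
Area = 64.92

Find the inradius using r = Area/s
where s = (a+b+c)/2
s = (16 + 10 + 13)/2 = 39/2 = 19.5
r = Area/s = 64.92/19.5 ≈ 3.32923

r = 3.329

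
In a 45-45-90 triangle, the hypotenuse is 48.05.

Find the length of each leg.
In a 45-45-90 triangle hypotenuse = leg·√2, so leg = hypotenuse/√2.
Leg = 48.05/√2 ≈ 48.05/1.41421 ≈ 33.9765

Each leg = 33.98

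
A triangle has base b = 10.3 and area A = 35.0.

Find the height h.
A = ½·b·h  ⇒  h = 2A/b = 2·35.0/10.3 = 70/10.3 ≈ 6.79612

h = 6.796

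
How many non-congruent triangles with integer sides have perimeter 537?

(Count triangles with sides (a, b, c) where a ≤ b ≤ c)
Let a ≤ b ≤ c with a + b + c = 537. The only binding inequality is a + b > c, i.e. 537 − c > c, so c < 537/2; and c ≥ 537/3 since c is the largest side.
So 179 ≤ c ≤ 268. For each c, b runs from ⌈(537 − c)/2⌉ up to c (then a = 537 − b − c satisfies 1 ≤ a ≤ b automatically), giving c − ⌈(537 − c)/2⌉ + 1 choices.
Summing over c: 1 + 2 + 4 + 5 + … + 133 + 134  (90 terms, c = 179, …, 268) = 6075
Check (closed form: nearest integer to p²/48 for even p, (p+3)²/48 for odd p): (537+3)²/48 = 540²/48 = 291600/48 ≈ 6075.00 → 6075

6075 triangles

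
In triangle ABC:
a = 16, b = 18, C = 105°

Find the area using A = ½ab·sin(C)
A = ½·a·b·sin(C) = ½·16·18·sin(105°)
sin(105°) ≈ 0.965926
A ≈ ½·288·0.965926 = 144·0.965926 ≈ 139.093

Area = 139.1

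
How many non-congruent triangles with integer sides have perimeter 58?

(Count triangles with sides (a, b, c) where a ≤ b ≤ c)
Let a ≤ b ≤ c with a + b + c = 58. The only binding inequality is a + b > c, i.e. 58 − c > c, so c < 58/2; and c ≥ 58/3 since c is the largest side.
So 20 ≤ c ≤ 28. For each c, b runs from ⌈(58 − c)/2⌉ up to c (then a = 58 − b − c satisfies 1 ≤ a ≤ b automatically), giving c − ⌈(58 − c)/2⌉ + 1 choices.
Summing over c: 2 + 3 + 5 + 6 + 8 + 9 + 11 + 12 + 14 = 70
Check (closed form: nearest integer to p²/48 for even p, (p+3)²/48 for odd p): 58²/48 = 3364/48 ≈ 70.08 → 70

70 triangles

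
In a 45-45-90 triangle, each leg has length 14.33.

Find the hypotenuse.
In a 45-45-90 triangle the sides are in ratio 1 : 1 : √2, so hypotenuse = leg·√2.
Hypotenuse = 14.33·√2 ≈ 14.33·1.41421 ≈ 20.2657

Hypotenuse = 14.33√2 = 20.27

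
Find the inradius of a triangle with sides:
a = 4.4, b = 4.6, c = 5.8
r = Area/s where s is the semi-perimeter.
s = (4.4 + 4.6 + 5.8)/2 = 14.8/2 = 7.4
Area = √(s(s−a)(s−b)(s−c)) = √(7.4·3·2.8·1.6) ≈ √99.456 ≈ 9.97276
r ≈ 9.97276/7.4 ≈ 1.34767

r = 1.348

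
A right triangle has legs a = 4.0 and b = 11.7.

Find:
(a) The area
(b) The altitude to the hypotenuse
(a) The legs are perpendicular, so Area = ½·a·b = ½·4.0·11.7 = ½·46.8 = 23.4
(b) Hypotenuse c = √(a² + b²) = √(16 + 136.89) = √152.89 ≈ 12.3649
    Area = ½·c·h_c  ⇒  h_c = 2·Area/c = 46.8/12.3649 ≈ 3.78492

Area = 23.4, h_c = 3.785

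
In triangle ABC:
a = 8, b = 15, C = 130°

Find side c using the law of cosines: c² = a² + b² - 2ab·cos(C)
c² = 8² + 15² − 2·8·15·cos(130°)
cos(130°) ≈ -0.642788
c² ≈ 64 + 225 − 240·(-0.642788) ≈ 289 + 154.269 ≈ 443.269
c ≈ √443.269 ≈ 21.054

c = 21.05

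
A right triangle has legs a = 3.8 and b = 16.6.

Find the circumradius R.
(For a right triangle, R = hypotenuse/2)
Hypotenuse c = √(a² + b²) = √(14.44 + 275.56) = √290 ≈ 17.0294
R = c/2 ≈ 17.0294/2 ≈ 8.51469

R = 8.515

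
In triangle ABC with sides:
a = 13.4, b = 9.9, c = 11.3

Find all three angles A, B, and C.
Law of cosines for each angle (a² = 179.56, b² = 98.01, c² = 127.69):
cos(A) = (b² + c² − a²)/(2bc) = (98.01 + 127.69 − 179.56)/(2·9.9·11.3) = 46.14/223.74 ≈ 0.206222  ⇒  A ≈ 78.099°
cos(B) = (a² + c² − b²)/(2ac) = (179.56 + 127.69 − 98.01)/(2·13.4·11.3) = 209.24/302.84 ≈ 0.690926  ⇒  B ≈ 46.2966°
cos(C) = (a² + b² − c²)/(2ab) = (179.56 + 98.01 − 127.69)/(2·13.4·9.9) = 149.88/265.32 ≈ 0.564903  ⇒  C ≈ 55.6045°
Check: A + B + C ≈ 180°

A = 78.1°, B = 46.3°, C = 55.6°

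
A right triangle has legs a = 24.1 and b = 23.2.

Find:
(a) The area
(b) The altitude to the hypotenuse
(a) The legs are perpendicular, so Area = ½·a·b = ½·24.1·23.2 = ½·559.12 = 279.56
(b) Hypotenuse c = √(a² + b²) = √(580.81 + 538.24) = √1119.05 ≈ 33.4522
    Area = ½·c·h_c  ⇒  h_c = 2·Area/c = 559.12/33.4522 ≈ 16.714

Area = 279.56, h_c = 16.71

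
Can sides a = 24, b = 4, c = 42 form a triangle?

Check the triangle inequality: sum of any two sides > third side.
a + b vs c: 24 + 4 = 28 ≤ 42  ✗
a + c vs b: 24 + 42 = 66 > 4  ✓
b + c vs a: 4 + 42 = 46 > 24  ✓

No: 24 + 4 = 28 is not > 42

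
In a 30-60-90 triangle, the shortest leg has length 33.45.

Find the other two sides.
In a 30-60-90 triangle the sides are in ratio 1 : √3 : 2 (short leg : long leg : hypotenuse).
Long leg = 33.45·√3 ≈ 33.45·1.73205 ≈ 57.9371
Hypotenuse = 2·33.45 = 66.9

Long leg = 33.45√3 = 57.94, Hypotenuse = 66.9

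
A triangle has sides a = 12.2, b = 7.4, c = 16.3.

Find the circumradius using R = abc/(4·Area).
First find the area with Heron's formula.
s = (12.2 + 7.4 + 16.3)/2 = 17.95
Area = √(s(s−a)(s−b)(s−c)) = √(17.95·5.75·10.55·1.65) ≈ √1796.67 ≈ 42.3872
abc = 12.2·7.4·16.3 = 1471.564
R = abc/(4·Area) ≈ 1471.564/(4·42.3872) = 1471.564/169.549 ≈ 8.6793

R = 8.679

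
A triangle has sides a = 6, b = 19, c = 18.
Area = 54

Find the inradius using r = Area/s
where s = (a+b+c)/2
s = (6 + 19 + 18)/2 = 43/2 = 21.5
r = Area/s = 54/21.5 ≈ 2.51163

r = 2.512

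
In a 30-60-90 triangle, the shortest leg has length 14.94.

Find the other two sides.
In a 30-60-90 triangle the sides are in ratio 1 : √3 : 2 (short leg : long leg : hypotenuse).
Long leg = 14.94·√3 ≈ 14.94·1.73205 ≈ 25.8768
Hypotenuse = 2·14.94 = 29.88

Long leg = 14.94√3 = 25.88, Hypotenuse = 29.88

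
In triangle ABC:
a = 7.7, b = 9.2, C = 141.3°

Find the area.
Two sides and the included angle (SAS): A = ½·a·b·sin(C) = ½·7.7·9.2·sin(141.3°)
sin(141.3°) ≈ 0.625243
A ≈ ½·70.84·0.625243 = 35.42·0.625243 ≈ 22.1461

Area = 22.15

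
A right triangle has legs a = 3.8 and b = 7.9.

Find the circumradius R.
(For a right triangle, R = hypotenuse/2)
Hypotenuse c = √(a² + b²) = √(14.44 + 62.41) = √76.85 ≈ 8.76641
R = c/2 ≈ 8.76641/2 ≈ 4.38321

R = 4.383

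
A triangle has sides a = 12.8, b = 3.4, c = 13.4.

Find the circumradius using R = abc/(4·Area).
First find the area with Heron's formula.
s = (12.8 + 3.4 + 13.4)/2 = 14.8
Area = √(s(s−a)(s−b)(s−c)) = √(14.8·2·11.4·1.4) ≈ √472.416 ≈ 21.7351
abc = 12.8·3.4·13.4 = 583.168
R = abc/(4·Area) ≈ 583.168/(4·21.7351) = 583.168/86.9405 ≈ 6.70767

R = 6.708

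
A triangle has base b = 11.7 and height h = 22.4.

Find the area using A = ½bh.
A = ½·b·h = ½·11.7·22.4 = ½·262.08 = 131.04

Area = 131.04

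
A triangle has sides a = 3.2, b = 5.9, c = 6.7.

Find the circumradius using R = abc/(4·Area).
First find the area with Heron's formula.
s = (3.2 + 5.9 + 6.7)/2 = 7.9
Area = √(s(s−a)(s−b)(s−c)) = √(7.9·4.7·2·1.2) ≈ √89.112 ≈ 9.43992
abc = 3.2·5.9·6.7 = 126.496
R = abc/(4·Area) ≈ 126.496/(4·9.43992) = 126.496/37.7597 ≈ 3.35003

R = 3.35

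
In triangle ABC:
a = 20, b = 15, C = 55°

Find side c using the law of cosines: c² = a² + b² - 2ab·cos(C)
c² = 20² + 15² − 2·20·15·cos(55°)
cos(55°) ≈ 0.573576
c² ≈ 400 + 225 − 600·(0.573576) ≈ 625 − 344.146 ≈ 280.854
c ≈ √280.854 ≈ 16.7587

c = 16.76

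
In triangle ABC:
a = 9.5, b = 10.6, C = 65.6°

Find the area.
Two sides and the included angle (SAS): A = ½·a·b·sin(C) = ½·9.5·10.6·sin(65.6°)
sin(65.6°) ≈ 0.910684
A ≈ ½·100.7·0.910684 = 50.35·0.910684 ≈ 45.8529

Area = 45.85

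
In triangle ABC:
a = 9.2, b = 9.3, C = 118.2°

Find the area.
Two sides and the included angle (SAS): A = ½·a·b·sin(C) = ½·9.2·9.3·sin(118.2°)
sin(118.2°) ≈ 0.881303
A ≈ ½·85.56·0.881303 = 42.78·0.881303 ≈ 37.7022

Area = 37.7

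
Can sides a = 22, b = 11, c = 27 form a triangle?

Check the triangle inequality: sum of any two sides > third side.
a + b vs c: 22 + 11 = 33 > 27  ✓
a + c vs b: 22 + 27 = 49 > 11  ✓
b + c vs a: 11 + 27 = 38 > 22  ✓

Yes, triangle inequality satisfied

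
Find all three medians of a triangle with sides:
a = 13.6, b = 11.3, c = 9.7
Median formula: m_a = ½√(2b² + 2c² − a²) (and cyclically). a² = 184.96, b² = 127.69, c² = 94.09.
m_a = ½√(2·127.69 + 2·94.09 − 184.96) = ½√258.6 ≈ ½·16.081 ≈ 8.04052
m_b = ½√(2·184.96 + 2·94.09 − 127.69) = ½√430.41 ≈ ½·20.7463 ≈ 10.3732
m_c = ½√(2·184.96 + 2·127.69 − 94.09) = ½√531.21 ≈ ½·23.048 ≈ 11.524

m_a = 8.041, m_b = 10.37, m_c = 11.52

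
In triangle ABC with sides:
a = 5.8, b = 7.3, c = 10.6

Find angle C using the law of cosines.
c² = a² + b² − 2ab·cos(C)  ⇒  cos(C) = (a² + b² − c²)/(2ab)
cos(C) = (5.8² + 7.3² − 10.6²)/(2·5.8·7.3) = (33.64 + 53.29 − 112.36)/84.68 = -25.43/84.68 ≈ -0.300307
C = arccos(-0.300307) ≈ 107.476°

C = 107.5°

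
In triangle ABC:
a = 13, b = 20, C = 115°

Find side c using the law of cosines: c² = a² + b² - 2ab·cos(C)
c² = 13² + 20² − 2·13·20·cos(115°)
cos(115°) ≈ -0.422618
c² ≈ 169 + 400 − 520·(-0.422618) ≈ 569 + 219.761 ≈ 788.761
c ≈ √788.761 ≈ 28.0849

c = 28.08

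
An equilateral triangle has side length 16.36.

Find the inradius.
r = Area/s with s the semi-perimeter.
Area = (√3/4)·16.36² = (√3/4)·267.6496 ≈ 0.433013·267.6496 ≈ 115.896
s = 3·16.36/2 = 24.54
r ≈ 115.896/24.54 ≈ 4.72273
(Equivalently r = side/(2√3) = 16.36/3.4641 ≈ 4.72273.)

r = 4.723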